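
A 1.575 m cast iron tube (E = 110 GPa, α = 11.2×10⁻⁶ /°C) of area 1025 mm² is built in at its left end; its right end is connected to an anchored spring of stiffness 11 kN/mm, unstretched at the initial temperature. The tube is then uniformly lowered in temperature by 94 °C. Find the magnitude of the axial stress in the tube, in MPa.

σ ≈ 15.4 MPa (tensile)

Free thermal contraction: δ_free = αΔT L = 11.2×10⁻⁶ × 94 × 1575 = 1.658 mm.
With a force P in the spring, the elastic change of the tube is PL/(AE) and that of the spring is P/k; compatibility requires their sum to equal δ_free.
So P = δ_free / [L/(AE) + 1/k] = 1.658 / [ 1575/(1025×110×10³) + 1/(11×10³) ].
P = 1.658 / 0.0001049 = 15810 N.
σ = P/A = 15810/1025 = 15.42 MPa.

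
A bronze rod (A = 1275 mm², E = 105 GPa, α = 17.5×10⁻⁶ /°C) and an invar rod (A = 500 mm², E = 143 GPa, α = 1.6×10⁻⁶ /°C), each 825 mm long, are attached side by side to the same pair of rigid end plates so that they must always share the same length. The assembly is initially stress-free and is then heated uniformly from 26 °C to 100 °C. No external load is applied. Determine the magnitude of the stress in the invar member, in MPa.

σ ≈ 110 MPa (tensile)

Both members must finish at the same length. With the larger α, the bronze tends to over-expand; the plates restrain it, putting the bronze in compression and the invar in tension. With no external load the two internal forces are equal and opposite, magnitude P.
Setting the final lengths equal and cancelling L: (α₁ − α₂)ΔT = P/(A₁E₁) + P/(A₂E₂).
|α₁ − α₂|·ΔT = 15.9×10⁻⁶ × 74 = 0.001177.
1/(A₁E₁) + 1/(A₂E₂) = 1/(1275×105×10³) + 1/(500×143×10³) = 2.146×10⁻⁸ N⁻¹.
So P = 0.001177 / 2.146×10⁻⁸ = 54.84 kN.
σ_{invar} = P/A₂ = 54840/500 = 109.7 MPa, tensile.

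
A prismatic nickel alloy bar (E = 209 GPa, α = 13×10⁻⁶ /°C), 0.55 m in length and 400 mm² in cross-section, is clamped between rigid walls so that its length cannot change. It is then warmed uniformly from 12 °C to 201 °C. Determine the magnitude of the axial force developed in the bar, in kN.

The ends cannot move, so σ = EαΔT = 209×10³ × 13×10⁻⁶ × 189 = 513.5 MPa.
Axial force P = σA = 513.5 × 400 = 205400 N = 205.4 kN, compressive.

P ≈ 205 kN (compressive)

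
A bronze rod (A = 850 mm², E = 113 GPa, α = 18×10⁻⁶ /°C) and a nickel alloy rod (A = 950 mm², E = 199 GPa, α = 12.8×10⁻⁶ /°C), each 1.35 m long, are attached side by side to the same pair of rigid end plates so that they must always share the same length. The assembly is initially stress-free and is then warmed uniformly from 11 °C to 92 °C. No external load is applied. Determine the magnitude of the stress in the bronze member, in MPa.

σ ≈ 31.6 MPa (compressive)

Equilibrium of a rigid end plate with no external load gives equal and opposite internal forces ±P in the two members. Since α_{bronze} > α_{nickel alloy}, heating drives the bronze into compression and the nickel alloy into tension.
Setting the final lengths equal and cancelling L: (α₁ − α₂)ΔT = P/(A₁E₁) + P/(A₂E₂).
|α₁ − α₂|·ΔT = 5.2×10⁻⁶ × 81 = 0.0004212.
1/(A₁E₁) + 1/(A₂E₂) = 1/(850×113×10³) + 1/(950×199×10³) = 1.57×10⁻⁸ N⁻¹.
P = 0.0004212 / 1.57×10⁻⁸ = 26830 N = 26.83 kN.
σ_{bronze} = P/A₁ = 26830/850 = 31.56 MPa, compressive.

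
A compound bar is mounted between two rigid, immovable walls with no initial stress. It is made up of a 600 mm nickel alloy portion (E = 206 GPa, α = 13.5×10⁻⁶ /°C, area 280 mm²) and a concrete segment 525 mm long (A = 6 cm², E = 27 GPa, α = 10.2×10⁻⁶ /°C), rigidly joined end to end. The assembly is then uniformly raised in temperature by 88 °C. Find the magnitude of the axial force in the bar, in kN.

P ≈ 27.7 kN (compressive)

Free thermal expansion of the whole bar: Σ αᵢΔT Lᵢ = 13.5×10⁻⁶×88×600 + 10.2×10⁻⁶×88×525 = 1.184 mm.
Since the ends are fixed, an axial force P builds up, equal in every segment, with P · Σ Lᵢ/(AᵢEᵢ) = δ_free.
The series flexibility is Σ Lᵢ/(AᵢEᵢ) = 600/(280×206×10³) + 525/(600×27×10³) = 4.281×10⁻⁵ mm/N.
So P = 1.184 / 4.281×10⁻⁵ = 27.66 kN, compressive.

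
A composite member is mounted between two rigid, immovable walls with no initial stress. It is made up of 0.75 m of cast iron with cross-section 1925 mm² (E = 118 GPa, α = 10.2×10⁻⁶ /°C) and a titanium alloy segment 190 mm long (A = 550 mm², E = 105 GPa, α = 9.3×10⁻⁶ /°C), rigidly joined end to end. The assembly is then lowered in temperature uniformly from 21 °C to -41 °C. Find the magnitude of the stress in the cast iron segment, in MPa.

σ ≈ 46 MPa (tensile)

With the walls removed the bar would change length by δ_free = Σ αᵢΔT Lᵢ = 10.2×10⁻⁶×62×750 + 9.3×10⁻⁶×62×190 = 0.5839 mm.
The walls prevent any net length change, so an axial force P (same in every segment) develops. Compatibility: P · Σ Lᵢ/(AᵢEᵢ) = δ_free.
The series flexibility is Σ Lᵢ/(AᵢEᵢ) = 750/(1925×118×10³) + 190/(550×105×10³) = 6.592×10⁻⁶ mm/N.
P = 0.5839 / 6.592×10⁻⁶ = 88570 N = 88.57 kN, tensile.
σ_{cast iron} = P / A = 88570 / 1925 = 46.01 MPa.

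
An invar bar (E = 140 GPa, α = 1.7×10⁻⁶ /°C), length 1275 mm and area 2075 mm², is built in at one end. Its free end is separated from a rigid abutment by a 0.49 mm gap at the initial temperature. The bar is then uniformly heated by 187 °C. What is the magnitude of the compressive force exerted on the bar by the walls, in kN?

Unrestrained expansion: δ_free = αΔT L = 1.7×10⁻⁶ × 187 × 1275 = 0.4053 mm.
Since δ_free = 0.405 mm is less than the 0.49 mm gap, the bar never touches the wall. No axial force develops.

P ≈ 0 kN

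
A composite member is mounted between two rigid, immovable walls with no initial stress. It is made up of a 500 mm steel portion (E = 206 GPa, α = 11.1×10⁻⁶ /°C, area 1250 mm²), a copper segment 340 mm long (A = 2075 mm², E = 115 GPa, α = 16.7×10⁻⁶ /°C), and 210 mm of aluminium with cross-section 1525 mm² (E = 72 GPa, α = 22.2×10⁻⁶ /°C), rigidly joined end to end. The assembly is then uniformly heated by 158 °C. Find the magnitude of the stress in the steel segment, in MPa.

Free thermal expansion of the whole bar: Σ αᵢΔT Lᵢ = 11.1×10⁻⁶×158×500 + 16.7×10⁻⁶×158×340 + 22.2×10⁻⁶×158×210 = 2.511 mm.
The walls prevent any net length change, so an axial force P (same in every segment) develops. Compatibility: P · Σ Lᵢ/(AᵢEᵢ) = δ_free.
Σ Lᵢ/(AᵢEᵢ) = 500/(1250×206×10³) + 340/(2075×115×10³) + 210/(1525×72×10³) = 5.279×10⁻⁶ mm/N.
Hence P = δ_free / Σ(L/AE) = 2.511/5.279×10⁻⁶ = 475.6 kN (compressive).
σ_{steel} = P / A = 475600 / 1250 = 380.5 MPa.

σ ≈ 380 MPa (compressive)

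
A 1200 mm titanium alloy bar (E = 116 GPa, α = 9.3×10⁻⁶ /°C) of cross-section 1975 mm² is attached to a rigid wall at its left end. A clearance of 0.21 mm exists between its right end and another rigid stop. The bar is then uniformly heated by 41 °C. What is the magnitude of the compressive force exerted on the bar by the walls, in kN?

If the wall were absent the bar would grow by αΔT L = 9.3×10⁻⁶ × 41 × 1200 = 0.4576 mm.
This exceeds the 0.21 mm gap, so the wall pushes back. The portion of expansion that must be recovered elastically is δ_free − gap = 0.4576 − 0.21 = 0.2476 mm.
So σ = E(δ_free − g)/L = 116×10³ × 0.2476/1200 = 23.93 MPa.
P = σA = 23.93 × 1975 = 47.26 kN.

P ≈ 47.3 kN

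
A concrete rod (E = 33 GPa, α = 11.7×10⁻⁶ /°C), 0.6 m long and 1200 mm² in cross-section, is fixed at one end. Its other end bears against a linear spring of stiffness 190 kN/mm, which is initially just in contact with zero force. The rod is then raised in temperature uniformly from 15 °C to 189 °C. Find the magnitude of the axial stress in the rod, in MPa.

Free thermal expansion: δ_free = αΔT L = 11.7×10⁻⁶ × 174 × 600 = 1.221 mm.
With a force P in the spring, the elastic change of the rod is PL/(AE) and that of the spring is P/k; compatibility requires their sum to equal δ_free.
So P = δ_free / [L/(AE) + 1/k] = 1.221 / [ 600/(1200×33×10³) + 1/(190×10³) ].
P = 1.221 / 2.041×10⁻⁵ = 59830 N.
σ = P/A = 59830/1200 = 49.86 MPa.

σ ≈ 49.9 MPa (compressive)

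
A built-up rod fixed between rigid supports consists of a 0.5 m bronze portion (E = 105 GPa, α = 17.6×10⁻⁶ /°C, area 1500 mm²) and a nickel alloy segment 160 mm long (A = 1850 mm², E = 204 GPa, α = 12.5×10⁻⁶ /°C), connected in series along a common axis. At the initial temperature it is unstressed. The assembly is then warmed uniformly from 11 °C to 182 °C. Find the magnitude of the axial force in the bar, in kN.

P ≈ 513 kN (compressive)

With the walls removed the bar would change length by δ_free = Σ αᵢΔT Lᵢ = 17.6×10⁻⁶×171×500 + 12.5×10⁻⁶×171×160 = 1.847 mm.
The rigid supports impose zero overall length change; the single axial force P common to all segments must satisfy P Σ Lᵢ/(AᵢEᵢ) = δ_free.
Σ Lᵢ/(AᵢEᵢ) = 500/(1500×105×10³) + 160/(1850×204×10³) = 3.599×10⁻⁶ mm/N.
Hence P = δ_free / Σ(L/AE) = 1.847/3.599×10⁻⁶ = 513.2 kN (compressive).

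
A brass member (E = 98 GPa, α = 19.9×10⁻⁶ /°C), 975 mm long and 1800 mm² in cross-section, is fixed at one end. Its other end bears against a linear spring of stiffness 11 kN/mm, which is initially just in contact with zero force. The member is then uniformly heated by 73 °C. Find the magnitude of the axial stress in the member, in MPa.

σ ≈ 8.16 MPa (compressive)

If the spring were absent the member would lengthen by αΔT L = 19.9×10⁻⁶ × 73 × 975 = 1.416 mm.
Let P be the compressive force at the spring. The member shortens elastically by PL/(AE) and the spring compresses by P/k; together these equal δ_free.
P [ L/(AE) + 1/k ] = δ_free → P [ 975/(1800×98×10³) + 1/(11×10³) ] = 1.416.
P = 1.416 / 9.644×10⁻⁵ = 14690 N.
σ = P/A = 14690/1800 = 8.16 MPa.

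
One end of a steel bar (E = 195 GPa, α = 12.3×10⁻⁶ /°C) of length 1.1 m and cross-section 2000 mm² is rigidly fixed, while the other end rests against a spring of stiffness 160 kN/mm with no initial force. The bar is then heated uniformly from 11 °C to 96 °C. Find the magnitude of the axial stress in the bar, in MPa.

Free thermal expansion: δ_free = αΔT L = 12.3×10⁻⁶ × 85 × 1100 = 1.15 mm.
Let P be the compressive force at the spring. The bar shortens elastically by PL/(AE) and the spring compresses by P/k; together these equal δ_free.
P [ L/(AE) + 1/k ] = δ_free → P [ 1100/(2000×195×10³) + 1/(160×10³) ] = 1.15.
P = 1.15 / 9.071×10⁻⁶ = 126800 N.
σ = P/A = 126800/2000 = 63.39 MPa.

σ ≈ 63.4 MPa (compressive)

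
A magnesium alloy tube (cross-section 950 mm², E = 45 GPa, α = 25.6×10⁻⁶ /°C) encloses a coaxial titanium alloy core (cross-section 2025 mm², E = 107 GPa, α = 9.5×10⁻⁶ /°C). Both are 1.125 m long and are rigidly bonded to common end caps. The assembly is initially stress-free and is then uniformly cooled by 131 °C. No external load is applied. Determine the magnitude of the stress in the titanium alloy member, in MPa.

σ ≈ 37.2 MPa (compressive)

Equilibrium of a rigid end plate with no external load gives equal and opposite internal forces ±P in the two members. Since α_{magnesium alloy} > α_{titanium alloy}, cooling drives the magnesium alloy into tension and the titanium alloy into compression.
Setting the final lengths equal and cancelling L: (α₁ − α₂)ΔT = P/(A₁E₁) + P/(A₂E₂).
|α₁ − α₂|·ΔT = 16.1×10⁻⁶ × 131 = 0.002109.
1/(A₁E₁) + 1/(A₂E₂) = 1/(950×45×10³) + 1/(2025×107×10³) = 2.801×10⁻⁸ N⁻¹.
So P = 0.002109 / 2.801×10⁻⁸ = 75.31 kN.
σ_{titanium alloy} = P/A₂ = 75310/2025 = 37.19 MPa, compressive.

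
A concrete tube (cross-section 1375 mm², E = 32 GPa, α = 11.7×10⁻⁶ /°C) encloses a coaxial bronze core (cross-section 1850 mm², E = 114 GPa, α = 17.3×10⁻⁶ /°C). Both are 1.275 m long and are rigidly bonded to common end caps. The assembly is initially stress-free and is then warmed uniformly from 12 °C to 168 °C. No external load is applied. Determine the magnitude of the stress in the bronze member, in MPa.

σ ≈ 17.2 MPa (compressive)

Equilibrium of a rigid end plate with no external load gives equal and opposite internal forces ±P in the two members. Since α_{bronze} > α_{concrete}, heating drives the bronze into compression and the concrete into tension.
Compatibility of the two members (thermal + elastic change equal): (α₁ − α₂)ΔT = P·[1/(A₁E₁) + 1/(A₂E₂)].
|α₁ − α₂|·ΔT = 5.6×10⁻⁶ × 156 = 0.0008736.
1/(A₁E₁) + 1/(A₂E₂) = 1/(1375×32×10³) + 1/(1850×114×10³) = 2.747×10⁻⁸ N⁻¹.
P = 0.0008736 / 2.747×10⁻⁸ = 31800 N = 31.8 kN.
σ_{bronze} = P/A₂ = 31800/1850 = 17.19 MPa, compressive.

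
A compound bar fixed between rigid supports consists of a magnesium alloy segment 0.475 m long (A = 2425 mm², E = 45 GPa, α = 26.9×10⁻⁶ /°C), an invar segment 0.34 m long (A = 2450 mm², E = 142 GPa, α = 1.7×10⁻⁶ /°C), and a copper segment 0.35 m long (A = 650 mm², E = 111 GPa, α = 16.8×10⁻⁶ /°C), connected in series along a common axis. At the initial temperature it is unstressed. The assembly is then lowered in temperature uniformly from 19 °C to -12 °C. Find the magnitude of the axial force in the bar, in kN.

Free thermal contraction of the whole bar: Σ αᵢΔT Lᵢ = 26.9×10⁻⁶×31×475 + 1.7×10⁻⁶×31×340 + 16.8×10⁻⁶×31×350 = 0.5963 mm.
The rigid supports impose zero overall length change; the single axial force P common to all segments must satisfy P Σ Lᵢ/(AᵢEᵢ) = δ_free.
The series flexibility is Σ Lᵢ/(AᵢEᵢ) = 475/(2425×45×10³) + 340/(2450×142×10³) + 350/(650×111×10³) = 1.018×10⁻⁵ mm/N.
So P = 0.5963 / 1.018×10⁻⁵ = 58.57 kN, tensile.

P ≈ 58.6 kN (tensile)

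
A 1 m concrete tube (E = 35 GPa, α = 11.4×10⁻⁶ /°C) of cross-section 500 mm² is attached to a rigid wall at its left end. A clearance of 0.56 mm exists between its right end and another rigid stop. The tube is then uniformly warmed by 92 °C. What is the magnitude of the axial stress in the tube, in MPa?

σ ≈ 17.1 MPa (compressive)

Unrestrained expansion: δ_free = αΔT L = 11.4×10⁻⁶ × 92 × 1000 = 1.049 mm.
This exceeds the 0.56 mm gap, so the wall pushes back. The portion of expansion that must be recovered elastically is δ_free − gap = 1.049 − 0.56 = 0.4888 mm.
That suppressed elongation corresponds to σ = E·Δ/L = 35×10³ × 0.4888/1000 = 17.11 MPa.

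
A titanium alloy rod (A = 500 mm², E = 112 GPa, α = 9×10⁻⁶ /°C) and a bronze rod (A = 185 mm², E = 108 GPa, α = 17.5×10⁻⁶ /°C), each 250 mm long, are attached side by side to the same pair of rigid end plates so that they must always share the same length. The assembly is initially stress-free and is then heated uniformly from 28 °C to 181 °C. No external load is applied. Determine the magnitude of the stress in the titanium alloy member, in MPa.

σ ≈ 38.3 MPa (tensile)

Equilibrium of a rigid end plate with no external load gives equal and opposite internal forces ±P in the two members. Since α_{bronze} > α_{titanium alloy}, heating drives the bronze into compression and the titanium alloy into tension.
Compatibility of the two members (thermal + elastic change equal): (α₁ − α₂)ΔT = P·[1/(A₁E₁) + 1/(A₂E₂)].
|α₁ − α₂|·ΔT = 8.5×10⁻⁶ × 153 = 0.001301.
1/(A₁E₁) + 1/(A₂E₂) = 1/(500×112×10³) + 1/(185×108×10³) = 6.791×10⁻⁸ N⁻¹.
P = 0.001301 / 6.791×10⁻⁸ = 19150 N = 19.15 kN.
σ_{titanium alloy} = P/A₁ = 19150/500 = 38.3 MPa, tensile.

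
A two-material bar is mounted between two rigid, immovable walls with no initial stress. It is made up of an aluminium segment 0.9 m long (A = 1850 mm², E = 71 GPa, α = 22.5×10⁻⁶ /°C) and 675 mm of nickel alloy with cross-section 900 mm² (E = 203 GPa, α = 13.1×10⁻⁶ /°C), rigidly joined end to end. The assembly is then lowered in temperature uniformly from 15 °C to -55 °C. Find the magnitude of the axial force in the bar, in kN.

If the supports were absent, the total length change would be Σ αᵢΔT Lᵢ = 22.5×10⁻⁶×70×900 + 13.1×10⁻⁶×70×675 = 2.036 mm.
Since the ends are fixed, an axial force P builds up, equal in every segment, with P · Σ Lᵢ/(AᵢEᵢ) = δ_free.
Σ Lᵢ/(AᵢEᵢ) = 900/(1850×71×10³) + 675/(900×203×10³) = 1.055×10⁻⁵ mm/N.
So P = 2.036 / 1.055×10⁻⁵ = 193.1 kN, tensile.

P ≈ 193 kN (tensile)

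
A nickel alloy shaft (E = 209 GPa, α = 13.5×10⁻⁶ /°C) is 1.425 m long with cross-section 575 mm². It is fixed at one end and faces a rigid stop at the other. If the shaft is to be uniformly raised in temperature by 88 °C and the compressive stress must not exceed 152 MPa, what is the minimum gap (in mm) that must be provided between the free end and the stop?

g ≈ 0.657 mm

Free expansion if unrestrained: δ_free = αΔT L = 13.5×10⁻⁶ × 88 × 1425 = 1.693 mm.
A stress of 152 MPa corresponds to the wall pushing the shaft back by σL/E = 152×1425/(209×10³) = 1.036 mm.
The gap must absorb the remainder: g_min = 1.693 − 1.036 = 0.6565 mm.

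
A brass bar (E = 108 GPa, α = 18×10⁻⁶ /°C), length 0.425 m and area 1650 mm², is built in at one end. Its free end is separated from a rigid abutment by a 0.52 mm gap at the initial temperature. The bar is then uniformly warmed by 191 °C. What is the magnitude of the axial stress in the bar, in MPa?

σ ≈ 239 MPa (compressive)

If the wall were absent the bar would grow by αΔT L = 18×10⁻⁶ × 191 × 425 = 1.461 mm.
The gap closes (δ_free > 0.52 mm) and the wall then resists a further 1.461 − 0.52 = 0.9411 mm of expansion.
So σ = E(δ_free − g)/L = 108×10³ × 0.9411/425 = 239.2 MPa.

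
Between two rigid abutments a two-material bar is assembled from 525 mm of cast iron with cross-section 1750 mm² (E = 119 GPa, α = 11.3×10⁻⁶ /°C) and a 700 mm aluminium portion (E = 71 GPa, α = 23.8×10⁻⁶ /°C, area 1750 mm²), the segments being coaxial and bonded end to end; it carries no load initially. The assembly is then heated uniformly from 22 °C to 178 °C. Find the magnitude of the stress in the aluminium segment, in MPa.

σ ≈ 247 MPa (compressive)

With the walls removed the bar would change length by δ_free = Σ αᵢΔT Lᵢ = 11.3×10⁻⁶×156×525 + 23.8×10⁻⁶×156×700 = 3.524 mm.
Since the ends are fixed, an axial force P builds up, equal in every segment, with P · Σ Lᵢ/(AᵢEᵢ) = δ_free.
The series flexibility is Σ Lᵢ/(AᵢEᵢ) = 525/(1750×119×10³) + 700/(1750×71×10³) = 8.155×10⁻⁶ mm/N.
Hence P = δ_free / Σ(L/AE) = 3.524/8.155×10⁻⁶ = 432.2 kN (compressive).
σ_{aluminium} = P / A = 432200 / 1750 = 247 MPa.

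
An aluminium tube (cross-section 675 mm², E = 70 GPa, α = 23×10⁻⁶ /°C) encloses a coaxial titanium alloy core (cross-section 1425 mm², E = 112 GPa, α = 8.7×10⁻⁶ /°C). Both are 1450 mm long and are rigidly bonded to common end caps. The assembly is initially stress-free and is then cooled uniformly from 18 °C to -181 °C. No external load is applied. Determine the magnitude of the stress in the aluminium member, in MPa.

σ ≈ 154 MPa (tensile)

The aluminium has the larger α, so on cooling it would change length more than the titanium alloy if both were free. The rigid plates force a common final length, so the aluminium is put into tension and the titanium alloy into compression, with equal and opposite forces P (no external load).
Compatibility of the two members (thermal + elastic change equal): (α₁ − α₂)ΔT = P·[1/(A₁E₁) + 1/(A₂E₂)].
|α₁ − α₂|·ΔT = 14.3×10⁻⁶ × 199 = 0.002846.
1/(A₁E₁) + 1/(A₂E₂) = 1/(675×70×10³) + 1/(1425×112×10³) = 2.743×10⁻⁸ N⁻¹.
P = 0.002846 / 2.743×10⁻⁸ = 103700 N = 103.7 kN.
σ_{aluminium} = P/A₁ = 103700/675 = 153.7 MPa, tensile.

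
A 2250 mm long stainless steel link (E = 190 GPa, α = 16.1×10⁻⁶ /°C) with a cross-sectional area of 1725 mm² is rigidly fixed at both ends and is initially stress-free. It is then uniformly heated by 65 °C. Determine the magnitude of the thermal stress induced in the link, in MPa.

σ ≈ 199 MPa (compressive)

With length fixed, the mechanical strain must cancel the thermal strain αΔT = 16.1×10⁻⁶ × 65 = 1046.5×10⁻⁶.
Hence σ = E·αΔT = 190×10³ × 1046.5×10⁻⁶ = 198.8 MPa, compressive.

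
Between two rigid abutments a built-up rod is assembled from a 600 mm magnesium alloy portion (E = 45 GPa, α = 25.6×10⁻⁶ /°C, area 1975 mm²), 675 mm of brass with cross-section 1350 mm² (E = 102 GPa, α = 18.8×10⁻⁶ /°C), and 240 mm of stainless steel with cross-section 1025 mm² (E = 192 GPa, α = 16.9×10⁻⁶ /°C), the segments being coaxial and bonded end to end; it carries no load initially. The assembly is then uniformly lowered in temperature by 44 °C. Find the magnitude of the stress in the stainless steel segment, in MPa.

σ ≈ 107 MPa (tensile)

With the walls removed the bar would change length by δ_free = Σ αᵢΔT Lᵢ = 25.6×10⁻⁶×44×600 + 18.8×10⁻⁶×44×675 + 16.9×10⁻⁶×44×240 = 1.413 mm.
The rigid supports impose zero overall length change; the single axial force P common to all segments must satisfy P Σ Lᵢ/(AᵢEᵢ) = δ_free.
Σ Lᵢ/(AᵢEᵢ) = 600/(1975×45×10³) + 675/(1350×102×10³) + 240/(1025×192×10³) = 1.287×10⁻⁵ mm/N.
Hence P = δ_free / Σ(L/AE) = 1.413/1.287×10⁻⁵ = 109.7 kN (tensile).
σ_{stainless steel} = P / A = 109700 / 1025 = 107.1 MPa.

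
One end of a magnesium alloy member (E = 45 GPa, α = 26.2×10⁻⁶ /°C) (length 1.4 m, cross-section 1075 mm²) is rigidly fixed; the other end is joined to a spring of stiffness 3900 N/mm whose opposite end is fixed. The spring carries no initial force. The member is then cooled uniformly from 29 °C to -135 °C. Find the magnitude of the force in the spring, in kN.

P ≈ 21.1 kN

The unrestrained thermal change is αΔT L = 26.2×10⁻⁶ × 164 × 1400 = 6.016 mm.
Let P be the tensile force in the spring. The member extends elastically by PL/(AE) and the spring stretches by P/k; together these equal δ_free.
So P = δ_free / [L/(AE) + 1/k] = 6.016 / [ 1400/(1075×45×10³) + 1/(3900) ].
P = 6.016 / 0.0002854 = 21080 N.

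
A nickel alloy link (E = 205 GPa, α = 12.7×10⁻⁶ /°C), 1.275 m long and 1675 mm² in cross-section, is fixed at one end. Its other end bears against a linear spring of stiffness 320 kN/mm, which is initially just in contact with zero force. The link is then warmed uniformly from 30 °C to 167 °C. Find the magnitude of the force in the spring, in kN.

Free thermal expansion: δ_free = αΔT L = 12.7×10⁻⁶ × 137 × 1275 = 2.218 mm.
With a force P in the spring, the elastic change of the link is PL/(AE) and that of the spring is P/k; compatibility requires their sum to equal δ_free.
P [ L/(AE) + 1/k ] = δ_free → P [ 1275/(1675×205×10³) + 1/(320×10³) ] = 2.218.
P = 2.218 / 6.838×10⁻⁶ = 324400 N.

P ≈ 324 kN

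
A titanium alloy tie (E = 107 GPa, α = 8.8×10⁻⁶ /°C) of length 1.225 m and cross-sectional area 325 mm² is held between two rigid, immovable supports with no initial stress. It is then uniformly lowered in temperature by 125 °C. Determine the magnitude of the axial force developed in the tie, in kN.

Full restraint means ε = 0, so the stress is σ = EαΔT = 107×10³ × 8.8×10⁻⁶ × 125 = 117.7 MPa.
P = AEαΔT = 325 × 107×10³ × 8.8×10⁻⁶ × 125 = 38.25 kN (tensile).

P ≈ 38.3 kN (tensile)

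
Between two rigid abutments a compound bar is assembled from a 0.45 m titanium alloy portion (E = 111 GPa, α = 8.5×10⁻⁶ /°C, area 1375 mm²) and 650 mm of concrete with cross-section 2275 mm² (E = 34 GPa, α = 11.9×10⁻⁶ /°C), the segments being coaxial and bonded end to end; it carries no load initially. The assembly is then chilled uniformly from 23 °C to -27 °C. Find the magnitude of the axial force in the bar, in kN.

If the supports were absent, the total length change would be Σ αᵢΔT Lᵢ = 8.5×10⁻⁶×50×450 + 11.9×10⁻⁶×50×650 = 0.578 mm.
Since the ends are fixed, an axial force P builds up, equal in every segment, with P · Σ Lᵢ/(AᵢEᵢ) = δ_free.
The series flexibility is Σ Lᵢ/(AᵢEᵢ) = 450/(1375×111×10³) + 650/(2275×34×10³) = 1.135×10⁻⁵ mm/N.
Hence P = δ_free / Σ(L/AE) = 0.578/1.135×10⁻⁵ = 50.92 kN (tensile).

P ≈ 50.9 kN (tensile)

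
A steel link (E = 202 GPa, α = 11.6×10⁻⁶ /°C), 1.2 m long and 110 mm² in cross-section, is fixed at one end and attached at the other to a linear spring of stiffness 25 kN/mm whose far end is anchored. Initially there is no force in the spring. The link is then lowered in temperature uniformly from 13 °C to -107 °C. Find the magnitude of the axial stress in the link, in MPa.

σ ≈ 162 MPa (tensile)

Free thermal contraction: δ_free = αΔT L = 11.6×10⁻⁶ × 120 × 1200 = 1.67 mm.
Let P be the tensile force in the spring. The link extends elastically by PL/(AE) and the spring stretches by P/k; together these equal δ_free.
P [ L/(AE) + 1/k ] = δ_free → P [ 1200/(110×202×10³) + 1/(25×10³) ] = 1.67.
P = 1.67 / 9.401×10⁻⁵ = 17770 N.
σ = P/A = 17770/110 = 161.5 MPa.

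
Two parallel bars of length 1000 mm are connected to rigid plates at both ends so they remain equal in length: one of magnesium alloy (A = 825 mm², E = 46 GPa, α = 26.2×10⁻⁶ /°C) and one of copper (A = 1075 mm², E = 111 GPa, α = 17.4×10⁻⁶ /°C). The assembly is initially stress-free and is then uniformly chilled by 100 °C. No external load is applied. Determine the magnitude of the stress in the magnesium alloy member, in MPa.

Both members must finish at the same length. With the larger α, the magnesium alloy tends to over-contract; the plates restrain it, putting the magnesium alloy in tension and the copper in compression. With no external load the two internal forces are equal and opposite, magnitude P.
Compatibility of the two members (thermal + elastic change equal): (α₁ − α₂)ΔT = P·[1/(A₁E₁) + 1/(A₂E₂)].
|α₁ − α₂|·ΔT = 8.8×10⁻⁶ × 100 = 0.00088.
1/(A₁E₁) + 1/(A₂E₂) = 1/(825×46×10³) + 1/(1075×111×10³) = 3.473×10⁻⁸ N⁻¹.
P = 0.00088 / 3.473×10⁻⁸ = 25340 N = 25.34 kN.
σ_{magnesium alloy} = P/A₁ = 25340/825 = 30.71 MPa, tensile.

σ ≈ 30.7 MPa (tensile)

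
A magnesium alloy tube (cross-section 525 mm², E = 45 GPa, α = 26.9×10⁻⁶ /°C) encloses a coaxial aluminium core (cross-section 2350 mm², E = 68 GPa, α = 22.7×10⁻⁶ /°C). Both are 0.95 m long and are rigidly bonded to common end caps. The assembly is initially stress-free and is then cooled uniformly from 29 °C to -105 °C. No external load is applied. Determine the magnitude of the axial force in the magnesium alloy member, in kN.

The magnesium alloy has the larger α, so on cooling it would change length more than the aluminium if both were free. The rigid plates force a common final length, so the magnesium alloy is put into tension and the aluminium into compression, with equal and opposite forces P (no external load).
Compatibility of the two members (thermal + elastic change equal): (α₁ − α₂)ΔT = P·[1/(A₁E₁) + 1/(A₂E₂)].
|α₁ − α₂|·ΔT = 4.2×10⁻⁶ × 134 = 0.0005628.
1/(A₁E₁) + 1/(A₂E₂) = 1/(525×45×10³) + 1/(2350×68×10³) = 4.859×10⁻⁸ N⁻¹.
P = 0.0005628 / 4.859×10⁻⁸ = 11580 N = 11.58 kN.

P ≈ 11.6 kN (tensile in the magnesium alloy)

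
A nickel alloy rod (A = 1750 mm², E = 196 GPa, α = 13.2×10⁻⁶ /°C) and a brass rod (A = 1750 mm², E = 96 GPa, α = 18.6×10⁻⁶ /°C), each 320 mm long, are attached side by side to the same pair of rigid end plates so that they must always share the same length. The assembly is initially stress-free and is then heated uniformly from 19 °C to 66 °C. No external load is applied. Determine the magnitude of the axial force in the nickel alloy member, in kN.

P ≈ 28.6 kN (tensile in the nickel alloy)

Both members must finish at the same length. With the larger α, the brass tends to over-expand; the plates restrain it, putting the brass in compression and the nickel alloy in tension. With no external load the two internal forces are equal and opposite, magnitude P.
Setting the final lengths equal and cancelling L: (α₁ − α₂)ΔT = P/(A₁E₁) + P/(A₂E₂).
|α₁ − α₂|·ΔT = 5.4×10⁻⁶ × 47 = 0.0002538.
1/(A₁E₁) + 1/(A₂E₂) = 1/(1750×196×10³) + 1/(1750×96×10³) = 8.868×10⁻⁹ N⁻¹.
So P = 0.0002538 / 8.868×10⁻⁹ = 28.62 kN.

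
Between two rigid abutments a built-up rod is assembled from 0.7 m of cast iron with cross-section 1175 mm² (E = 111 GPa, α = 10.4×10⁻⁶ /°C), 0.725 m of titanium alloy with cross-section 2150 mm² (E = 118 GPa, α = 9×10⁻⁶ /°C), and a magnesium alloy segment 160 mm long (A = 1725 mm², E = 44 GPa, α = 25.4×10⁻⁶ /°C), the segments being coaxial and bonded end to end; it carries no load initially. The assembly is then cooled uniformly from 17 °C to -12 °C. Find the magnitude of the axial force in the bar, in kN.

Free thermal contraction of the whole bar: Σ αᵢΔT Lᵢ = 10.4×10⁻⁶×29×700 + 9×10⁻⁶×29×725 + 25.4×10⁻⁶×29×160 = 0.5182 mm.
Since the ends are fixed, an axial force P builds up, equal in every segment, with P · Σ Lᵢ/(AᵢEᵢ) = δ_free.
The series flexibility is Σ Lᵢ/(AᵢEᵢ) = 700/(1175×111×10³) + 725/(2150×118×10³) + 160/(1725×44×10³) = 1.033×10⁻⁵ mm/N.
Hence P = δ_free / Σ(L/AE) = 0.5182/1.033×10⁻⁵ = 50.15 kN (tensile).

P ≈ 50.2 kN (tensile)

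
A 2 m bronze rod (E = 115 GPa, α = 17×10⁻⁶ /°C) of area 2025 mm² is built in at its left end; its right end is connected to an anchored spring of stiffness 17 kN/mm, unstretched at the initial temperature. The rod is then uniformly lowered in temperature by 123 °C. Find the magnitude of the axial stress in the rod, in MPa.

If the spring were absent the rod would shorten by αΔT L = 17×10⁻⁶ × 123 × 2000 = 4.182 mm.
With a force P in the spring, the elastic change of the rod is PL/(AE) and that of the spring is P/k; compatibility requires their sum to equal δ_free.
P [ L/(AE) + 1/k ] = δ_free → P [ 2000/(2025×115×10³) + 1/(17×10³) ] = 4.182.
P = 4.182 / 6.741×10⁻⁵ = 62040 N.
σ = P/A = 62040/2025 = 30.64 MPa.

σ ≈ 30.6 MPa (tensile)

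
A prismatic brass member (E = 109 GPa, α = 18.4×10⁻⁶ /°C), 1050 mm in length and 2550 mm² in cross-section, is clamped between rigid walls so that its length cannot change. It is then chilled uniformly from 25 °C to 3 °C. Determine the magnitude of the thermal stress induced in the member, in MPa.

Because both ends are immovable the net strain is zero, and the suppressed thermal strain is αΔT = 18.4×10⁻⁶ × 22 = 404.8×10⁻⁶.
Hence σ = E·αΔT = 109×10³ × 404.8×10⁻⁶ = 44.12 MPa, tensile.

σ ≈ 44.1 MPa (tensile)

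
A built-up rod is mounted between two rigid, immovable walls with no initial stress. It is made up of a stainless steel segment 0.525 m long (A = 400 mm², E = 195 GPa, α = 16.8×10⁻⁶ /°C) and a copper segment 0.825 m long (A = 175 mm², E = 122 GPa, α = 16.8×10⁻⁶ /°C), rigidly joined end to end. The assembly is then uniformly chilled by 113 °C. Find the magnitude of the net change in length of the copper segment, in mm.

Free thermal contraction of the whole bar: Σ αᵢΔT Lᵢ = 16.8×10⁻⁶×113×525 + 16.8×10⁻⁶×113×825 = 2.563 mm.
The rigid supports impose zero overall length change; the single axial force P common to all segments must satisfy P Σ Lᵢ/(AᵢEᵢ) = δ_free.
The series flexibility is Σ Lᵢ/(AᵢEᵢ) = 525/(400×195×10³) + 825/(175×122×10³) = 4.537×10⁻⁵ mm/N.
Hence P = δ_free / Σ(L/AE) = 2.563/4.537×10⁻⁵ = 56.48 kN (tensile).
For the copper segment, free thermal change = 16.8×10⁻⁶×113×825 = 1.566 mm and elastic change from P = 56480×825/(175×122×10³) = 2.183 mm; these oppose, so the net change is 0.616 mm (segment lengthens).

|ΔL| ≈ 0.616 mm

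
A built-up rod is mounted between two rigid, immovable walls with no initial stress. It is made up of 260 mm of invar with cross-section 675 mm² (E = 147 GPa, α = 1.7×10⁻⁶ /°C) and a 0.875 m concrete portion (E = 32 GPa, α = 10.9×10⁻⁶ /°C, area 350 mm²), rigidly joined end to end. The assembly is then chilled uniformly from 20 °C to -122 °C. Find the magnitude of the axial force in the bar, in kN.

P ≈ 17.6 kN (tensile)

Free thermal contraction of the whole bar: Σ αᵢΔT Lᵢ = 1.7×10⁻⁶×142×260 + 10.9×10⁻⁶×142×875 = 1.417 mm.
The walls prevent any net length change, so an axial force P (same in every segment) develops. Compatibility: P · Σ Lᵢ/(AᵢEᵢ) = δ_free.
Σ Lᵢ/(AᵢEᵢ) = 260/(675×147×10³) + 875/(350×32×10³) = 8.075×10⁻⁵ mm/N.
Hence P = δ_free / Σ(L/AE) = 1.417/8.075×10⁻⁵ = 17.55 kN (tensile).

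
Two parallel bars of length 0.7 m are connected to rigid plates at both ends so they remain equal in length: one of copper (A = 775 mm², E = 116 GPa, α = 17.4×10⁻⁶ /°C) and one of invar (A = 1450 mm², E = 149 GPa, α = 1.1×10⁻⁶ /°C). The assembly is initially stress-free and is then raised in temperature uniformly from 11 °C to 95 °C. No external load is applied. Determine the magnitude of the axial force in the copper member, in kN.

P ≈ 86.9 kN (compressive in the copper)

Both members must finish at the same length. With the larger α, the copper tends to over-expand; the plates restrain it, putting the copper in compression and the invar in tension. With no external load the two internal forces are equal and opposite, magnitude P.
Equating the net (thermal + elastic) strains gives |α₁ − α₂|·ΔT = P·[1/(A₁E₁) + 1/(A₂E₂)].
|α₁ − α₂|·ΔT = 16.3×10⁻⁶ × 84 = 0.001369.
1/(A₁E₁) + 1/(A₂E₂) = 1/(775×116×10³) + 1/(1450×149×10³) = 1.575×10⁻⁸ N⁻¹.
So P = 0.001369 / 1.575×10⁻⁸ = 86.92 kN.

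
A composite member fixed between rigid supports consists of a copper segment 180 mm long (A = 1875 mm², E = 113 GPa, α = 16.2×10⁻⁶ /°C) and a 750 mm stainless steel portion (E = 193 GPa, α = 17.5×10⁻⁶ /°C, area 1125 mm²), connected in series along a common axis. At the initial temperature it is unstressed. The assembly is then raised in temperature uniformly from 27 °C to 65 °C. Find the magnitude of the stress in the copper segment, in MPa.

Free thermal expansion of the whole bar: Σ αᵢΔT Lᵢ = 16.2×10⁻⁶×38×180 + 17.5×10⁻⁶×38×750 = 0.6096 mm.
Since the ends are fixed, an axial force P builds up, equal in every segment, with P · Σ Lᵢ/(AᵢEᵢ) = δ_free.
Σ Lᵢ/(AᵢEᵢ) = 180/(1875×113×10³) + 750/(1125×193×10³) = 4.304×10⁻⁶ mm/N.
So P = 0.6096 / 4.304×10⁻⁶ = 141.6 kN, compressive.
σ_{copper} = P / A = 141600 / 1875 = 75.54 MPa.

σ ≈ 75.5 MPa (compressive)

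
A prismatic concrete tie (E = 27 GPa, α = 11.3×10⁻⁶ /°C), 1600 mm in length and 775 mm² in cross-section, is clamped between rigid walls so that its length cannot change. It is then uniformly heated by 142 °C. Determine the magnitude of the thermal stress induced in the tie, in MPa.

σ ≈ 43.3 MPa (compressive)

With length fixed, the mechanical strain must cancel the thermal strain αΔT = 11.3×10⁻⁶ × 142 = 1604.6×10⁻⁶.
The stress required to suppress this strain is σ = Eε = 27×10³ × 1604.6×10⁻⁶ = 43.32 MPa, compressive since the tie is trying to expand.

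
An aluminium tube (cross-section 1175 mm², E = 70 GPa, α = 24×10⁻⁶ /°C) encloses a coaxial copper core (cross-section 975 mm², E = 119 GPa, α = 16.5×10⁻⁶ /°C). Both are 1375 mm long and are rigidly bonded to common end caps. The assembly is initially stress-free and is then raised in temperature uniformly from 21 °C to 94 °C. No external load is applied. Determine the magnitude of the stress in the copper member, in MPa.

The aluminium has the larger α, so on heating it would change length more than the copper if both were free. The rigid plates force a common final length, so the aluminium is put into compression and the copper into tension, with equal and opposite forces P (no external load).
Setting the final lengths equal and cancelling L: (α₁ − α₂)ΔT = P/(A₁E₁) + P/(A₂E₂).
|α₁ − α₂|·ΔT = 7.5×10⁻⁶ × 73 = 0.0005475.
1/(A₁E₁) + 1/(A₂E₂) = 1/(1175×70×10³) + 1/(975×119×10³) = 2.078×10⁻⁸ N⁻¹.
P = 0.0005475 / 2.078×10⁻⁸ = 26350 N = 26.35 kN.
σ_{copper} = P/A₂ = 26350/975 = 27.03 MPa, tensile.

σ ≈ 27 MPa (tensile)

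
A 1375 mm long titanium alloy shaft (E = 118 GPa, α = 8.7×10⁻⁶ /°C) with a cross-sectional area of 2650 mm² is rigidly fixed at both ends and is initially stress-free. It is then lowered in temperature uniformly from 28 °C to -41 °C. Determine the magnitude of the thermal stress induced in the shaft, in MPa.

The supports are rigid, so the total axial strain is zero. The restrained thermal strain is ε = αΔT = 8.7×10⁻⁶ × 69 = 600.3×10⁻⁶.
The stress required to suppress this strain is σ = Eε = 118×10³ × 600.3×10⁻⁶ = 70.84 MPa, tensile since the shaft is trying to contract.

σ ≈ 70.8 MPa (tensile)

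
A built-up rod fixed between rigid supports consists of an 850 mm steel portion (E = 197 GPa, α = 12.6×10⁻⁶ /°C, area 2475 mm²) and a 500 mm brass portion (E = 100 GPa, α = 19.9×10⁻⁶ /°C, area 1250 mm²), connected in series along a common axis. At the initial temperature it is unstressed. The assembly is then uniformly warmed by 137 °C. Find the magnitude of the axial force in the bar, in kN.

If the supports were absent, the total length change would be Σ αᵢΔT Lᵢ = 12.6×10⁻⁶×137×850 + 19.9×10⁻⁶×137×500 = 2.83 mm.
The rigid supports impose zero overall length change; the single axial force P common to all segments must satisfy P Σ Lᵢ/(AᵢEᵢ) = δ_free.
Σ Lᵢ/(AᵢEᵢ) = 850/(2475×197×10³) + 500/(1250×100×10³) = 5.743×10⁻⁶ mm/N.
So P = 2.83 / 5.743×10⁻⁶ = 492.8 kN, compressive.

P ≈ 493 kN (compressive)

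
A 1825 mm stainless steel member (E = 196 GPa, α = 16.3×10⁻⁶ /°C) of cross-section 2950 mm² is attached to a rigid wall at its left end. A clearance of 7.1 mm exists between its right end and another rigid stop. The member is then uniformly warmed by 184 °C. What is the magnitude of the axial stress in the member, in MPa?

Unrestrained expansion: δ_free = αΔT L = 16.3×10⁻⁶ × 184 × 1825 = 5.474 mm.
Since δ_free = 5.47 mm is less than the 7.1 mm gap, the member never touches the wall. No axial force develops.

σ ≈ 0 MPa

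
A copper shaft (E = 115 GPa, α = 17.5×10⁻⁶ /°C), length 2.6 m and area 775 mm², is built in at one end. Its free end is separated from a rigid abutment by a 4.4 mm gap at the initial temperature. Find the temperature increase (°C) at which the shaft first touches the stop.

ΔT ≈ 96.7 °C

Contact occurs when the free expansion equals the gap: αΔT L = 4.4 mm.
ΔT = 4.4 / (17.5×10⁻⁶ × 2600) = 96.7 °C.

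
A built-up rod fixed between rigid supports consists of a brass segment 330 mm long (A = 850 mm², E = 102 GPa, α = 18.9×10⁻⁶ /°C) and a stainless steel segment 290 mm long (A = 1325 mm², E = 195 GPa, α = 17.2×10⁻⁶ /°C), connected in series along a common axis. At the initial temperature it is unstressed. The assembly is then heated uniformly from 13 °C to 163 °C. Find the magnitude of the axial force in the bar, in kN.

P ≈ 342 kN (compressive)

If the supports were absent, the total length change would be Σ αᵢΔT Lᵢ = 18.9×10⁻⁶×150×330 + 17.2×10⁻⁶×150×290 = 1.684 mm.
The rigid supports impose zero overall length change; the single axial force P common to all segments must satisfy P Σ Lᵢ/(AᵢEᵢ) = δ_free.
Σ Lᵢ/(AᵢEᵢ) = 330/(850×102×10³) + 290/(1325×195×10³) = 4.929×10⁻⁶ mm/N.
Hence P = δ_free / Σ(L/AE) = 1.684/4.929×10⁻⁶ = 341.6 kN (compressive).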